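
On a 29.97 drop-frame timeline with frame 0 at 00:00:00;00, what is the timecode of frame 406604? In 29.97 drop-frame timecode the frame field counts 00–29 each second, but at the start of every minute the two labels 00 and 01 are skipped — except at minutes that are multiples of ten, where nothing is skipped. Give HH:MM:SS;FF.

03:46:07;02

Each 10-minute DF block holds 10 × 60 × 30 − 9 × 2 = 17982 frames. 406604 ÷ 17982 → 22 full blocks, remainder 11000.
Within the partial block the first minute is 1800 frames and each further minute 1798, so 6 further minute boundaries passed. Total skipped labels = 18 × 22 + 2 × 6 = 408.
Non-drop label index = 406604 + 408 = 407012; at 30 labels/s that is 03:46:07:02, i.e. DF 03:46:07;02.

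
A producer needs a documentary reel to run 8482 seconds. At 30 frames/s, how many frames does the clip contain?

Frames = 8482 × 30 = 254460.

254460 frames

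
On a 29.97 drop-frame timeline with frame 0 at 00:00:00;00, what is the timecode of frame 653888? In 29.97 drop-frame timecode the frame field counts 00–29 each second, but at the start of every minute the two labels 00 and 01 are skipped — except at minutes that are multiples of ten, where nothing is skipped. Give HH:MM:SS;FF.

Ten DF minutes hold 17982 frames, so frame 653888 lies in block 36 (frames 647352–665333) with 6536 frames into that block.
The block's first minute is 1800 frames and the rest 1798 each; 6536 frames reaches minute 3, so 36 × 18 + 3 × 2 = 654 labels have been skipped so far.
Adding those back, label number 653888 + 654 = 654542 at 30 labels/s is 21818 s + 2 f = 6 h 3 min 38 s frame 2, i.e. 06:03:38;02.

06:03:38;02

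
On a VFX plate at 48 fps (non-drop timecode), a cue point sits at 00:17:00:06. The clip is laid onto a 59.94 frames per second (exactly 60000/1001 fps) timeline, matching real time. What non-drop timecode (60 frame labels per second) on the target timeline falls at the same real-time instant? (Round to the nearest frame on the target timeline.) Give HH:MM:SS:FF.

00:16:59:06

Source frame index: (0×3600 + 17×60 + 0) × 48 + 6 = 48966.
Real time: 48966 / (48) = 8161/8 s.
Target frame: (8161/8) × (60000/1001) = 61207500/1001 ≈ 61146.354 → 61146.
At 60 labels/s: frame 61146 → 00:16:59:06.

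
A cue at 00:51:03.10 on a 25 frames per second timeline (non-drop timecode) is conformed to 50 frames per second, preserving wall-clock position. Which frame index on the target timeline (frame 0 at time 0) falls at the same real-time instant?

frame 153170

Source frame index: (0×3600 + 51×60 + 3) × 25 + 10 = 76585.
Real time: 76585 / (25) = 15317/5 s.
Target frame: (15317/5) × (50) = 153170.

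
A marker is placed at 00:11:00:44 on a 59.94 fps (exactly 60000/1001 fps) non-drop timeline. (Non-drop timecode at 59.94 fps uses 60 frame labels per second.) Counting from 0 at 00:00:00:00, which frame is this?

39644

Total seconds to the label: (0 × 3600 + 11 × 60 + 0) = 660.
Frame index = 660 × 60 + 44 = 39644.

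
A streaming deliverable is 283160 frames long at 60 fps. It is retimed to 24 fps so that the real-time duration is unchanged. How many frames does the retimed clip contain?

Target frames = source frames × (target rate / source rate) = 283160 × (24)/(60) = 283160 × 2/5 = 113264.

113264 frames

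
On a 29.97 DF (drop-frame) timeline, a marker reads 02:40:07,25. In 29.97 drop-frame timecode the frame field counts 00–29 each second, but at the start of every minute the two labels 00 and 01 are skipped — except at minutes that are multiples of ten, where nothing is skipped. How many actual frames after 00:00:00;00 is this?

287947

As if non-drop at 30 labels/s: (2 × 3600 + 40 × 60 + 7) × 30 + 25 = 288235.
Minute boundaries passed: 160; those not divisible by 10: 160 − 16 = 144; dropped labels = 2 × 144 = 288.
Actual frame index = 288235 − 288 = 287947.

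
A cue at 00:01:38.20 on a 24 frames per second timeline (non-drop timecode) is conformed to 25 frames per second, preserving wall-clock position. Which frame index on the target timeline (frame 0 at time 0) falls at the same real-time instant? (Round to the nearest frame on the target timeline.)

frame 2471

Source frame index: (0×3600 + 1×60 + 38) × 24 + 20 = 2372.
Real time: 2372 / (24) = 593/6 s.
Target frame: (593/6) × (25) = 14825/6 ≈ 2470.833 → 2471.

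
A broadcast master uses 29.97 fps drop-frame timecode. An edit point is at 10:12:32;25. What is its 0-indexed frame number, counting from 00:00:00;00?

1101483

Complete 10-minute blocks: 61, each 17982 frames → 1096902.
Remaining 2 whole minutes in the current block: 1800 + 1 × 1798 = 3598 frames.
Within the current minute: 32 × 30 + 25 − 2 = 983 (labels ;00/;01 skipped at this minute). Total = 1096902 + 3598 + 983 = 1101483.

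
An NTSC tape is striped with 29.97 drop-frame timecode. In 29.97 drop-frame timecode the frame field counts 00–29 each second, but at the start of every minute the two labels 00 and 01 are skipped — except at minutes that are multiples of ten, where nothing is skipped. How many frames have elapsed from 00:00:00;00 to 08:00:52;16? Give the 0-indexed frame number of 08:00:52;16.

Complete 10-minute blocks: 48, each 17982 frames → 863136.
Remaining 0 whole minutes in the current block: 0 frames.
Within the current minute: 52 × 30 + 16 = 1576. Total = 863136 + 0 + 1576 = 864712.

864712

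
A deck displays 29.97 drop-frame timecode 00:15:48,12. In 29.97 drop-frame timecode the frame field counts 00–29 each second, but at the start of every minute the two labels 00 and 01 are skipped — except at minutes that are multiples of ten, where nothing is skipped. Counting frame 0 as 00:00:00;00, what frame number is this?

As if non-drop at 30 labels/s: (0 × 3600 + 15 × 60 + 48) × 30 + 12 = 28452.
Minute boundaries passed: 15; those not divisible by 10: 15 − 1 = 14; dropped labels = 2 × 14 = 28.
Actual frame index = 28452 − 28 = 28424.

28424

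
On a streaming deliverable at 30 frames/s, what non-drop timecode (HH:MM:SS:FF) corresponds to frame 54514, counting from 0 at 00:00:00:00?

54514 ÷ 30 = 1817 full seconds, remainder 4 frames.
1817 s = 0 h 30 min 17 s.
Timecode: 00:30:17:04.

00:30:17:04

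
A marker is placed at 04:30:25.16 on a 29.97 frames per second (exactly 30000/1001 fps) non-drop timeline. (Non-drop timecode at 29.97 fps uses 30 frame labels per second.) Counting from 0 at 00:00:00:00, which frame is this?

486766

Total seconds to the label: (4 × 3600 + 30 × 60 + 25) = 16225.
Frame index = 16225 × 30 + 16 = 486766.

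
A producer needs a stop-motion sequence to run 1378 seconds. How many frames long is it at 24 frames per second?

33072 frames

Frames = 1378 × 24 = 33072.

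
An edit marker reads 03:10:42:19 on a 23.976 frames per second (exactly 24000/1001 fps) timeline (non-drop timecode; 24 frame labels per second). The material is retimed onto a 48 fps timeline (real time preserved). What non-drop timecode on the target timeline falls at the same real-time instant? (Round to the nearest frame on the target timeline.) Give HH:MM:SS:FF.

03:10:54:11

Source frame index: (3×3600 + 10×60 + 42) × 24 + 19 = 274627.
Real time: 274627 / (24000/1001) = 274901627/24000 s.
Target frame: (274901627/24000) × (48) = 274901627/500 ≈ 549803.254 → 549803.
At 48 labels/s: frame 549803 → 03:10:54:11.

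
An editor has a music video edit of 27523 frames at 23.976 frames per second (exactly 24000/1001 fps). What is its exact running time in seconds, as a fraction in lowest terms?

Running time = 27523 ÷ (24000/1001) = 27523 × 1001/24000 = 27550523/24000 s.

27550523/24000 seconds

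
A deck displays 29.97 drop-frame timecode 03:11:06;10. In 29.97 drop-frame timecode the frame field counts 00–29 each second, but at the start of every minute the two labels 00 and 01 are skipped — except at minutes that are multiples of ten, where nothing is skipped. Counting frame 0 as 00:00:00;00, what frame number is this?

343646

Complete 10-minute blocks: 19, each 17982 frames → 341658.
Remaining 1 whole minute in the current block: 1800 + 0 × 1798 = 1800 frames.
Within the current minute: 6 × 30 + 10 − 2 = 188 (labels ;00/;01 skipped at this minute). Total = 341658 + 1800 + 188 = 343646.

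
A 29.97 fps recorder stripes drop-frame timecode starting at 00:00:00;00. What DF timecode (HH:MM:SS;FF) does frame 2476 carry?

00:01:22;18

Ten DF minutes hold 17982 frames, so frame 2476 lies in block 0 (frames 0–17981) with 2476 frames into that block.
The block's first minute is 1800 frames and the rest 1798 each; 2476 frames reaches minute 1, so 0 × 18 + 1 × 2 = 2 labels have been skipped so far.
Adding those back, label number 2476 + 2 = 2478 at 30 labels/s is 82 s + 18 f = 0 h 1 min 22 s frame 18, i.e. 00:01:22;18.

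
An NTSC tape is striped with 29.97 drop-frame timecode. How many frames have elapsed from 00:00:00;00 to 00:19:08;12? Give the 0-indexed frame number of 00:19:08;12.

As if non-drop at 30 labels/s: (0 × 3600 + 19 × 60 + 8) × 30 + 12 = 34452.
Minute boundaries passed: 19; those not divisible by 10: 19 − 1 = 18; dropped labels = 2 × 18 = 36.
Actual frame index = 34452 − 36 = 34416.

34416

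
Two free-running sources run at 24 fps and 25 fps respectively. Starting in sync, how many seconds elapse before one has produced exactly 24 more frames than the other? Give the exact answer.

24 seconds

The gap grows by |25 − 24| = 1 frame per second.
Time for a 24-frame gap: 24 ÷ (1) = 24 s.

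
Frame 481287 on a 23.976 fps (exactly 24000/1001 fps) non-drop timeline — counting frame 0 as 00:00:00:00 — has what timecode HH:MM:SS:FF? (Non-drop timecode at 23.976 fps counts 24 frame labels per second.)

481287 ÷ 24 = 20053 full seconds, remainder 15 frames.
20053 s = 5 h 34 min 13 s.
Timecode: 05:34:13:15.

05:34:13:15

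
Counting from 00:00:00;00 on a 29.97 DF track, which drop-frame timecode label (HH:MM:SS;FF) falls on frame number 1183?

00:00:39;13

Each 10-minute DF block holds 10 × 60 × 30 − 9 × 2 = 17982 frames. 1183 ÷ 17982 → 0 full blocks, remainder 1183.
Within the partial block the first minute is 1800 frames and each further minute 1798, so 0 further minute boundaries passed. Total skipped labels = 18 × 0 + 2 × 0 = 0.
Non-drop label index = 1183 + 0 = 1183; at 30 labels/s that is 00:00:39:13, i.e. DF 00:00:39;13.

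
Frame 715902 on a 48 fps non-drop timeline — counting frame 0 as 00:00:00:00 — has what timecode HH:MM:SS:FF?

715902 ÷ 48 = 14914 full seconds, remainder 30 frames.
14914 s = 4 h 8 min 34 s.
Timecode: 04:08:34:30.

04:08:34:30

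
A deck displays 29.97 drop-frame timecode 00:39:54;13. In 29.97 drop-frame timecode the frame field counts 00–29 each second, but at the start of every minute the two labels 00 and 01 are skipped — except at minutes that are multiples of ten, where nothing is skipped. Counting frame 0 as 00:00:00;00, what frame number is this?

71761

Complete 10-minute blocks: 3, each 17982 frames → 53946.
Remaining 9 whole minutes in the current block: 1800 + 8 × 1798 = 16184 frames.
Within the current minute: 54 × 30 + 13 − 2 = 1631 (labels ;00/;01 skipped at this minute). Total = 53946 + 16184 + 1631 = 71761.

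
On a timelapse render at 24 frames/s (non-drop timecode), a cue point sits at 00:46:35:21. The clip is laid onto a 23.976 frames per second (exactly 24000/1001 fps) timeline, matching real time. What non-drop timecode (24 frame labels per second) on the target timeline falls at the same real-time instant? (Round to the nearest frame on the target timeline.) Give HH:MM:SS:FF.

Source frame index: (0×3600 + 46×60 + 35) × 24 + 21 = 67101.
Real time: 67101 / (24) = 22367/8 s.
Target frame: (22367/8) × (24000/1001) = 67101000/1001 ≈ 67033.966 → 67034.
At 24 labels/s: frame 67034 → 00:46:33:02.

00:46:33:02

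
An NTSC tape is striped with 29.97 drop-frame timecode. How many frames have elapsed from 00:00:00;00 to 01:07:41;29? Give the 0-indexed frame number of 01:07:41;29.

121737

Complete 10-minute blocks: 6, each 17982 frames → 107892.
Remaining 7 whole minutes in the current block: 1800 + 6 × 1798 = 12588 frames.
Within the current minute: 41 × 30 + 29 − 2 = 1257 (labels ;00/;01 skipped at this minute). Total = 107892 + 12588 + 1257 = 121737.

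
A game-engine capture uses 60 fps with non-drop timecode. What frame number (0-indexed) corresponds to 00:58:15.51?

209751

Total seconds to the label: (0 × 3600 + 58 × 60 + 15) = 3495.
Frame index = 3495 × 60 + 51 = 209751.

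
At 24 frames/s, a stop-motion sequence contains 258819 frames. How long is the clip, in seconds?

Running time = 258819 / (24) = 10784.125 s.

10784.125 seconds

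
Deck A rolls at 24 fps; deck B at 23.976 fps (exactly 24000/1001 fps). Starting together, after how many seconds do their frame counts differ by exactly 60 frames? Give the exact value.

2502.5 seconds

The gap grows by |24000/1001 − 24| = 24/1001 frames per second.
Time for a 60-frame gap: 60 ÷ (24/1001) = 2502.5 s.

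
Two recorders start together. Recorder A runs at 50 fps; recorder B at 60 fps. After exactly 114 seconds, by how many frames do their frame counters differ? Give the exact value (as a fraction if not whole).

1140 frames

A emits 50 × 114 = 5700 frames; B emits 60 × 114 = 6840.
Difference = 1140 frames; B is ahead of A.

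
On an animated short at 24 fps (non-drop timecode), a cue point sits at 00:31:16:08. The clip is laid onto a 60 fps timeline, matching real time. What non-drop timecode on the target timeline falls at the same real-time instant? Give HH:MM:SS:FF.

Source frame index: (0×3600 + 31×60 + 16) × 24 + 8 = 45032.
Real time: 45032 / (24) = 5629/3 s.
Target frame: (5629/3) × (60) = 112580.
At 60 labels/s: frame 112580 → 00:31:16:20.

00:31:16:20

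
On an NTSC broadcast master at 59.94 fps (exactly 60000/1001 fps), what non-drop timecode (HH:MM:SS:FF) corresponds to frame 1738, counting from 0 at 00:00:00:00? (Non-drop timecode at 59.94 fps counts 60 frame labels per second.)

00:00:28:58

1738 ÷ 60 = 28 full seconds, remainder 58 frames.
28 s = 0 h 0 min 28 s.
Timecode: 00:00:28:58.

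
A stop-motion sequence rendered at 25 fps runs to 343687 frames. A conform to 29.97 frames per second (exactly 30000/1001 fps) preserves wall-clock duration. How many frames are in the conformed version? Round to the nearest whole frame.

Frames at target rate = 343687 × (30000/1001) / (25) = 412424400/1001 ≈ 412012.388.
Nearest whole frame: 412012.

412012 frames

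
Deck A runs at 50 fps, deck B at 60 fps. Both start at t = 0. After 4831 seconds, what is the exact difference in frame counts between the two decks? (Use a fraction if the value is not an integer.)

A emits 50 × 4831 = 241550 frames; B emits 60 × 4831 = 289860.
Difference = 48310 frames; B is ahead of A.

48310 frames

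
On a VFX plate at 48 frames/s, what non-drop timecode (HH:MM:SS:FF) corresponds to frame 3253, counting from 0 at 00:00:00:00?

3253 ÷ 48 = 67 full seconds, remainder 37 frames.
67 s = 0 h 1 min 7 s.
Timecode: 00:01:07:37.

00:01:07:37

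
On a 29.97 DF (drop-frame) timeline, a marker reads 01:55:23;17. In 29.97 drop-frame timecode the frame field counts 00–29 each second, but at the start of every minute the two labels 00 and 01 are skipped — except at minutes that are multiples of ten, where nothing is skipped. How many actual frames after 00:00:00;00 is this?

As if non-drop at 30 labels/s: (1 × 3600 + 55 × 60 + 23) × 30 + 17 = 207707.
Minute boundaries passed: 115; those not divisible by 10: 115 − 11 = 104; dropped labels = 2 × 104 = 208.
Actual frame index = 207707 − 208 = 207499.

207499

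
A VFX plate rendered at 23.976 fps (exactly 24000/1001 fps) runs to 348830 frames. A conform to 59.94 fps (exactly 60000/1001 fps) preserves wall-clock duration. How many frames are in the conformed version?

Target frames = source frames × (target rate / source rate) = 348830 × (60000/1001)/(24000/1001) = 348830 × 5/2 = 872075.

872075 frames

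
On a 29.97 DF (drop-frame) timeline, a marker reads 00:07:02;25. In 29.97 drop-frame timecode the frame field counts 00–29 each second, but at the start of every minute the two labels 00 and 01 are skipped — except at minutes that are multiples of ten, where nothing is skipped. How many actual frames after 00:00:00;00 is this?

12671

Complete 10-minute blocks: 0, each 17982 frames → 0.
Remaining 7 whole minutes in the current block: 1800 + 6 × 1798 = 12588 frames.
Within the current minute: 2 × 30 + 25 − 2 = 83 (labels ;00/;01 skipped at this minute). Total = 0 + 12588 + 83 = 12671.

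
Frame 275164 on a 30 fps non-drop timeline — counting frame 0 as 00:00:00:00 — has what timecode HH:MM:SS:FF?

02:32:52:04

275164 ÷ 30 = 9172 full seconds, remainder 4 frames.
9172 s = 2 h 32 min 52 s.
Timecode: 02:32:52:04.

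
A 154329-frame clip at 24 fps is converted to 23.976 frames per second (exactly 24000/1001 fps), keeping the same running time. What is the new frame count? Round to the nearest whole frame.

154175 frames

Frames at target rate = 154329 × (24000/1001) / (24) = 22047000/143 ≈ 154174.825.
Nearest whole frame: 154175.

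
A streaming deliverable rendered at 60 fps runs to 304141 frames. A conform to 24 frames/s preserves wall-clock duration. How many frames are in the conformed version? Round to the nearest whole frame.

Frames at target rate = 304141 × (24) / (60) = 608282/5 ≈ 121656.400.
Nearest whole frame: 121656.

121656 frames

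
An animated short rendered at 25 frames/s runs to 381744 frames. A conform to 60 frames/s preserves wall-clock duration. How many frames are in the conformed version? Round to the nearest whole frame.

Frames at target rate = 381744 × (60) / (25) = 4580928/5 ≈ 916185.600.
Nearest whole frame: 916186.

916186 frames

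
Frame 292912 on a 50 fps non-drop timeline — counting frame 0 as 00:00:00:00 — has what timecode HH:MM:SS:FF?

01:37:38:12

292912 ÷ 50 = 5858 full seconds, remainder 12 frames.
5858 s = 1 h 37 min 38 s.
Timecode: 01:37:38:12.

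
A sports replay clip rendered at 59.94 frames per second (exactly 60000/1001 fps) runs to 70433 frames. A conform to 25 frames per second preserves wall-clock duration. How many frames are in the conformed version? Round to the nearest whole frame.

Frames at target rate = 70433 × (25) / (60000/1001) = 70503433/2400 ≈ 29376.430.
Nearest whole frame: 29376.

29376 frames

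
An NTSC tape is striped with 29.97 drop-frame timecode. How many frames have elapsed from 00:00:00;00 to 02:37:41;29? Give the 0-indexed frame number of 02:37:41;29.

Complete 10-minute blocks: 15, each 17982 frames → 269730.
Remaining 7 whole minutes in the current block: 1800 + 6 × 1798 = 12588 frames.
Within the current minute: 41 × 30 + 29 − 2 = 1257 (labels ;00/;01 skipped at this minute). Total = 269730 + 12588 + 1257 = 283575.

283575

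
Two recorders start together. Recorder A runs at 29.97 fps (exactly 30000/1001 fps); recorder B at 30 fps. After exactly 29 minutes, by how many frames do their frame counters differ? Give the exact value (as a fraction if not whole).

29 min = 1740 s.
A emits 30000/1001 × 1740 = 52200000/1001 frames; B emits 30 × 1740 = 52200.
Difference = 52200/1001 frames (≈ 52.1479); B is ahead of A.

52200/1001 frames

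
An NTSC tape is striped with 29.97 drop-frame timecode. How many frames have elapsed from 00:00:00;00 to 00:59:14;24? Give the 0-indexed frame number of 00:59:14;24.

As if non-drop at 30 labels/s: (0 × 3600 + 59 × 60 + 14) × 30 + 24 = 106644.
Minute boundaries passed: 59; those not divisible by 10: 59 − 5 = 54; dropped labels = 2 × 54 = 108.
Actual frame index = 106644 − 108 = 106536.

106536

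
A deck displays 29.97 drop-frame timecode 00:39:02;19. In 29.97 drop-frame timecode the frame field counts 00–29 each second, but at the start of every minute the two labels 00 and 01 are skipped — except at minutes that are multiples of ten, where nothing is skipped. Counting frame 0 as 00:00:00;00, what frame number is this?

As if non-drop at 30 labels/s: (0 × 3600 + 39 × 60 + 2) × 30 + 19 = 70279.
Minute boundaries passed: 39; those not divisible by 10: 39 − 3 = 36; dropped labels = 2 × 36 = 72.
Actual frame index = 70279 − 72 = 70207.

70207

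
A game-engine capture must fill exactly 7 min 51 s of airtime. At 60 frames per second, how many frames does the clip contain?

28260 frames

7 min 51 s = 471 s.
Frames = 471 × 60 = 28260.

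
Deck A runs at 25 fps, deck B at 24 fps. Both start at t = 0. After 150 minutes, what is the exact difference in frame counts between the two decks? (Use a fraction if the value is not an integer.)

9000 frames

150 min = 9000 s.
A emits 25 × 9000 = 225000 frames; B emits 24 × 9000 = 216000.
Difference = 9000 frames; B is behind A.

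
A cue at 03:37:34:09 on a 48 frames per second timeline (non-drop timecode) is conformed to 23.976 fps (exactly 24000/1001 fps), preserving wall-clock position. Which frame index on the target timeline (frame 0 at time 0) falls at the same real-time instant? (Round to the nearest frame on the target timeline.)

frame 312988

Source frame index: (3×3600 + 37×60 + 34) × 48 + 9 = 626601.
Real time: 626601 / (48) = 208867/16 s.
Target frame: (208867/16) × (24000/1001) = 313300500/1001 ≈ 312987.512 → 312988.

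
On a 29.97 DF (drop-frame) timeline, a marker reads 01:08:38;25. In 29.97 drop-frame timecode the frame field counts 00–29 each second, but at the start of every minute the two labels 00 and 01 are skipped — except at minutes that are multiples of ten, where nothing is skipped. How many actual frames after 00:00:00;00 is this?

123441

As if non-drop at 30 labels/s: (1 × 3600 + 8 × 60 + 38) × 30 + 25 = 123565.
Minute boundaries passed: 68; those not divisible by 10: 68 − 6 = 62; dropped labels = 2 × 62 = 124.
Actual frame index = 123565 − 124 = 123441.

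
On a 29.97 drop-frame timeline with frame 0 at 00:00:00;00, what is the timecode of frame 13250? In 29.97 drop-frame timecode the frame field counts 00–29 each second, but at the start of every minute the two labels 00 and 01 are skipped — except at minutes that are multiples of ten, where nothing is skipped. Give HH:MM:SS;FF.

00:07:22;04

Each 10-minute DF block holds 10 × 60 × 30 − 9 × 2 = 17982 frames. 13250 ÷ 17982 → 0 full blocks, remainder 13250.
Within the partial block the first minute is 1800 frames and each further minute 1798, so 7 further minute boundaries passed. Total skipped labels = 18 × 0 + 2 × 7 = 14.
Non-drop label index = 13250 + 14 = 13264; at 30 labels/s that is 00:07:22:04, i.e. DF 00:07:22;04.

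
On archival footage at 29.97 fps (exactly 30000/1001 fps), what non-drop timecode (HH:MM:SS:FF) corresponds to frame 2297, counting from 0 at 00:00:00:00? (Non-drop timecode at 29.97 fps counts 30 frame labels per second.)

2297 ÷ 30 = 76 full seconds, remainder 17 frames.
76 s = 0 h 1 min 16 s.
Timecode: 00:01:16:17.

00:01:16:17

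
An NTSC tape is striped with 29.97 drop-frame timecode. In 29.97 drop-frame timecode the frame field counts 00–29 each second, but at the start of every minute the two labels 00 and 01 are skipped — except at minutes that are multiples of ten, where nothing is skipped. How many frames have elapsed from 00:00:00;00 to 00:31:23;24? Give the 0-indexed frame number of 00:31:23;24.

Complete 10-minute blocks: 3, each 17982 frames → 53946.
Remaining 1 whole minute in the current block: 1800 + 0 × 1798 = 1800 frames.
Within the current minute: 23 × 30 + 24 − 2 = 712 (labels ;00/;01 skipped at this minute). Total = 53946 + 1800 + 712 = 56458.

56458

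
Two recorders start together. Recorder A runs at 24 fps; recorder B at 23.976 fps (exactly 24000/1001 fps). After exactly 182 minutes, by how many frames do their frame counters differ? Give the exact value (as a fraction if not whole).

182 min = 10920 s.
A emits 24 × 10920 = 262080 frames; B emits 24000/1001 × 10920 = 2880000/11.
Difference = 2880/11 frames (≈ 261.8182); B is behind A.

2880/11 frames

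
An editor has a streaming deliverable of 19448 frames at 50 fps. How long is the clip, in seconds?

Running time = 19448 / (50) = 388.96 s.

388.96 seconds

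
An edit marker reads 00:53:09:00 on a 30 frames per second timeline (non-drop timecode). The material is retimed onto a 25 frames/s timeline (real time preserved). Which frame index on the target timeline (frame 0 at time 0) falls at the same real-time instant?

Source frame index: (0×3600 + 53×60 + 9) × 30 + 0 = 95670.
Real time: 95670 / (30) = 3189 s.
Target frame: (3189) × (25) = 79725.

frame 79725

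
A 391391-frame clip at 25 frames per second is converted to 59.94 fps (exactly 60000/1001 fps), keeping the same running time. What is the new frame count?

938400 frames

Target frames = source frames × (target rate / source rate) = 391391 × (60000/1001)/(25) = 391391 × 2400/1001 = 938400.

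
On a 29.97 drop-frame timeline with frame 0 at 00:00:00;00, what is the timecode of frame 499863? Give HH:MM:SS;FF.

Each 10-minute DF block holds 10 × 60 × 30 − 9 × 2 = 17982 frames. 499863 ÷ 17982 → 27 full blocks, remainder 14349.
Within the partial block the first minute is 1800 frames and each further minute 1798, so 7 further minute boundaries passed. Total skipped labels = 18 × 27 + 2 × 7 = 500.
Non-drop label index = 499863 + 500 = 500363; at 30 labels/s that is 04:37:58:23, i.e. DF 04:37:58;23.

04:37:58;23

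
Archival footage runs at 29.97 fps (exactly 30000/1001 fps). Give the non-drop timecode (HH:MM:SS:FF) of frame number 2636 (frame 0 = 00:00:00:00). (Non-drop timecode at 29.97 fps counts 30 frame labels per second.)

00:01:27:26

2636 ÷ 30 = 87 full seconds, remainder 26 frames.
87 s = 0 h 1 min 27 s.
Timecode: 00:01:27:26.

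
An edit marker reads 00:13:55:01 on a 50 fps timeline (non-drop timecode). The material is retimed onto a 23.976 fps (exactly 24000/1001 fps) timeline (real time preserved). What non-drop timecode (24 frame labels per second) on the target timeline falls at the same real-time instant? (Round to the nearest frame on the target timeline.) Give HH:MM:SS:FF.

00:13:54:04

Source frame index: (0×3600 + 13×60 + 55) × 50 + 1 = 41751.
Real time: 41751 / (50) = 41751/50 s.
Target frame: (41751/50) × (24000/1001) = 20040480/1001 ≈ 20020.460 → 20020.
At 24 labels/s: frame 20020 → 00:13:54:04.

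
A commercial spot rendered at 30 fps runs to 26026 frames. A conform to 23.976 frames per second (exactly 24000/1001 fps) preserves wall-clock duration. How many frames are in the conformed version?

Target frames = source frames × (target rate / source rate) = 26026 × (24000/1001)/(30) = 26026 × 800/1001 = 20800.

20800 frames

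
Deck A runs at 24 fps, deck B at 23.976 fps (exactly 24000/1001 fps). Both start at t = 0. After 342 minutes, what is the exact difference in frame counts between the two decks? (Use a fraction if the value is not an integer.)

492480/1001 frames

342 min = 20520 s.
A emits 24 × 20520 = 492480 frames; B emits 24000/1001 × 20520 = 492480000/1001.
Difference = 492480/1001 frames (≈ 491.9880); B is behind A.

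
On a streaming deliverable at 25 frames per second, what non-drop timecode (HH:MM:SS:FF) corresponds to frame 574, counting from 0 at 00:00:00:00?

574 ÷ 25 = 22 full seconds, remainder 24 frames.
22 s = 0 h 0 min 22 s.
Timecode: 00:00:22:24.

00:00:22:24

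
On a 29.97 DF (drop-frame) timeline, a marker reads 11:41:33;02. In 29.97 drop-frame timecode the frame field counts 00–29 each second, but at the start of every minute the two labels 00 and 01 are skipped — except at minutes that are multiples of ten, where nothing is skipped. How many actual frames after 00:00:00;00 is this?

1261530

As if non-drop at 30 labels/s: (11 × 3600 + 41 × 60 + 33) × 30 + 2 = 1262792.
Minute boundaries passed: 701; those not divisible by 10: 701 − 70 = 631; dropped labels = 2 × 631 = 1262.
Actual frame index = 1262792 − 1262 = 1261530.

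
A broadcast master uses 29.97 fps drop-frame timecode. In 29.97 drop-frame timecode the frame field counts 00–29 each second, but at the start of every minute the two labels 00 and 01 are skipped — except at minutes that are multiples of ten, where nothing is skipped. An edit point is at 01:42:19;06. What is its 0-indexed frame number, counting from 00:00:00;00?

As if non-drop at 30 labels/s: (1 × 3600 + 42 × 60 + 19) × 30 + 6 = 184176.
Minute boundaries passed: 102; those not divisible by 10: 102 − 10 = 92; dropped labels = 2 × 92 = 184.
Actual frame index = 184176 − 184 = 183992.

183992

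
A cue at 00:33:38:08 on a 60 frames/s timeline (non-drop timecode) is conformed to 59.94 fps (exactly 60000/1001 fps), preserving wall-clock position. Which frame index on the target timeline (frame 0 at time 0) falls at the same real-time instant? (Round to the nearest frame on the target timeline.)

Source frame index: (0×3600 + 33×60 + 38) × 60 + 8 = 121088.
Real time: 121088 / (60) = 30272/15 s.
Target frame: (30272/15) × (60000/1001) = 11008000/91 ≈ 120967.033 → 120967.

frame 120967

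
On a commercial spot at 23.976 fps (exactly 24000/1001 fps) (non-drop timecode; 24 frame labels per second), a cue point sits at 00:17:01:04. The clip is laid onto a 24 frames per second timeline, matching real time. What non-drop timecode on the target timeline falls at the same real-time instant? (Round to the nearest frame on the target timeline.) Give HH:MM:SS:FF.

00:17:02:05

Source frame index: (0×3600 + 17×60 + 1) × 24 + 4 = 24508.
Real time: 24508 / (24000/1001) = 6133127/6000 s.
Target frame: (6133127/6000) × (24) = 6133127/250 ≈ 24532.508 → 24533.
At 24 labels/s: frame 24533 → 00:17:02:05.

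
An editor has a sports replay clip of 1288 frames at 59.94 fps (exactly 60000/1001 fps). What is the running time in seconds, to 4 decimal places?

Running time = 1288 × 1001/60000 = 161161/7500 s ≈ 21.4881 s.

21.4881 seconds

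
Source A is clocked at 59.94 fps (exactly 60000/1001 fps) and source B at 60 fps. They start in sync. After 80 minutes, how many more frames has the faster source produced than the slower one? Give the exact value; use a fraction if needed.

80 min = 4800 s.
A emits 60000/1001 × 4800 = 288000000/1001 frames; B emits 60 × 4800 = 288000.
Difference = 288000/1001 frames (≈ 287.7123); B is ahead of A.

288000/1001 frames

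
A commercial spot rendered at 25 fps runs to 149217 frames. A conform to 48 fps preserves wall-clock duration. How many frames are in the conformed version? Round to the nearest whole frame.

286497 frames

Frames at target rate = 149217 × (48) / (25) = 7162416/25 ≈ 286496.640.
Nearest whole frame: 286497.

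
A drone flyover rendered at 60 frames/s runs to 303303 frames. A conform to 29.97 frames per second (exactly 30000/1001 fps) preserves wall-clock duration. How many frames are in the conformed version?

151500 frames

Target frames = source frames × (target rate / source rate) = 303303 × (30000/1001)/(60) = 303303 × 500/1001 = 151500.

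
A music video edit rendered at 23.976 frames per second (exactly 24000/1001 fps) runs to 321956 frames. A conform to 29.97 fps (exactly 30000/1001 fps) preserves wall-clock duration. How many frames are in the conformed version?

Frames at target rate = 321956 × (30000/1001) / (24000/1001) = 402445.

402445 frames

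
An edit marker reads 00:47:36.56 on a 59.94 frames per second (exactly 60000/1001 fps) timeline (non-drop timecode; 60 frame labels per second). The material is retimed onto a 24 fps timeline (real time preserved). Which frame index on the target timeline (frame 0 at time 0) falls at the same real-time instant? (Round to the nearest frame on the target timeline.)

Source frame index: (0×3600 + 47×60 + 36) × 60 + 56 = 171416.
Real time: 171416 / (60000/1001) = 21448427/7500 s.
Target frame: (21448427/7500) × (24) = 42896854/625 ≈ 68634.966 → 68635.

frame 68635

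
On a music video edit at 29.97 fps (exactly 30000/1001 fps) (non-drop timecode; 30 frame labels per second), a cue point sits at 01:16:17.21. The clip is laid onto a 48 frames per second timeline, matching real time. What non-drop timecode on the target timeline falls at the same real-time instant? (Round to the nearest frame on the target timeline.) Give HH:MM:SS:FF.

01:16:22:13

Source frame index: (1×3600 + 16×60 + 17) × 30 + 21 = 137331.
Real time: 137331 / (30000/1001) = 45822777/10000 s.
Target frame: (45822777/10000) × (48) = 137468331/625 ≈ 219949.330 → 219949.
At 48 labels/s: frame 219949 → 01:16:22:13.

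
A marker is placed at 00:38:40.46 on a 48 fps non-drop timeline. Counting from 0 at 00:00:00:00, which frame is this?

Total seconds to the label: (0 × 3600 + 38 × 60 + 40) = 2320.
Frame index = 2320 × 48 + 46 = 111406.

111406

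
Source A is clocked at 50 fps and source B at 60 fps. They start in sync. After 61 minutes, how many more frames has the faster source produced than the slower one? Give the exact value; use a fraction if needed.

36600 frames

61 min = 3660 s.
A emits 50 × 3660 = 183000 frames; B emits 60 × 3660 = 219600.
Difference = 36600 frames; B is ahead of A.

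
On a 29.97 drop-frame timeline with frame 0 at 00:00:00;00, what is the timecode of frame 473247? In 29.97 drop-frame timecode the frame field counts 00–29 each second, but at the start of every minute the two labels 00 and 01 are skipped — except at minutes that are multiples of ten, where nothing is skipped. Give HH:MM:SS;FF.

Ten DF minutes hold 17982 frames, so frame 473247 lies in block 26 (frames 467532–485513) with 5715 frames into that block.
The block's first minute is 1800 frames and the rest 1798 each; 5715 frames reaches minute 3, so 26 × 18 + 3 × 2 = 474 labels have been skipped so far.
Adding those back, label number 473247 + 474 = 473721 at 30 labels/s is 15790 s + 21 f = 4 h 23 min 10 s frame 21, i.e. 04:23:10;21.

04:23:10;21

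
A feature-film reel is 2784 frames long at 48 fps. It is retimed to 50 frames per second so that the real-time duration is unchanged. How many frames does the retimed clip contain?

Target frames = source frames × (target rate / source rate) = 2784 × (50)/(48) = 2784 × 25/24 = 2900.

2900 frames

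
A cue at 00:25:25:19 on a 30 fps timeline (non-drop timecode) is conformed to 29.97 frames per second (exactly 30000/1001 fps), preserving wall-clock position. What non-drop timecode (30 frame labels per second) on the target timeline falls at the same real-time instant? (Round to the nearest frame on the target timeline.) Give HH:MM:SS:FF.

00:25:24:03

Source frame index: (0×3600 + 25×60 + 25) × 30 + 19 = 45769.
Real time: 45769 / (30) = 45769/30 s.
Target frame: (45769/30) × (30000/1001) = 45769000/1001 ≈ 45723.277 → 45723.
At 30 labels/s: frame 45723 → 00:25:24:03.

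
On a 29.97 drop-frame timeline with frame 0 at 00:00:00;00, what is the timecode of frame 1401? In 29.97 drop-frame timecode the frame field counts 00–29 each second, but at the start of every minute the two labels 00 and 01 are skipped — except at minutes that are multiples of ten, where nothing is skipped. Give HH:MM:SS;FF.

Ten DF minutes hold 17982 frames, so frame 1401 lies in block 0 (frames 0–17981) with 1401 frames into that block.
The block's first minute is 1800 frames and the rest 1798 each; 1401 frames reaches minute 0, so 0 × 18 + 0 × 2 = 0 labels have been skipped so far.
Adding those back, label number 1401 + 0 = 1401 at 30 labels/s is 46 s + 21 f = 0 h 0 min 46 s frame 21, i.e. 00:00:46;21.

00:00:46;21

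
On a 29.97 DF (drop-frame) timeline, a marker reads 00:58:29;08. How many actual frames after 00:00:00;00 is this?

105172

As if non-drop at 30 labels/s: (0 × 3600 + 58 × 60 + 29) × 30 + 8 = 105278.
Minute boundaries passed: 58; those not divisible by 10: 58 − 5 = 53; dropped labels = 2 × 53 = 106.
Actual frame index = 105278 − 106 = 105172.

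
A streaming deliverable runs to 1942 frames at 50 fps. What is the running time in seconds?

38.84 seconds

Running time = 1942 / (50) = 38.84 s.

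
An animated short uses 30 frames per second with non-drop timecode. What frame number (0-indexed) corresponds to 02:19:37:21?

frame 251331

Total seconds to the label: (2 × 3600 + 19 × 60 + 37) = 8377.
Frame index = 8377 × 30 + 21 = 251331.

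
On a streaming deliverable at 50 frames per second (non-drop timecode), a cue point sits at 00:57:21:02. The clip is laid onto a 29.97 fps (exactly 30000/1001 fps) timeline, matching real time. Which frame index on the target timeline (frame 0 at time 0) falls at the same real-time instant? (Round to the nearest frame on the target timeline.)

Source frame index: (0×3600 + 57×60 + 21) × 50 + 2 = 172052.
Real time: 172052 / (50) = 86026/25 s.
Target frame: (86026/25) × (30000/1001) = 103231200/1001 ≈ 103128.072 → 103128.

frame 103128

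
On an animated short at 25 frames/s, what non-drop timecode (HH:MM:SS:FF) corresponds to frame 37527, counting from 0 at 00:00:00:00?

37527 ÷ 25 = 1501 full seconds, remainder 2 frames.
1501 s = 0 h 25 min 1 s.
Timecode: 00:25:01:02.

00:25:01:02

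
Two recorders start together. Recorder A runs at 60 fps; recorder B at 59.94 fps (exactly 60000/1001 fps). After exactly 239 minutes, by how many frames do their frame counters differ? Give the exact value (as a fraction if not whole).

239 min = 14340 s.
A emits 60 × 14340 = 860400 frames; B emits 60000/1001 × 14340 = 860400000/1001.
Difference = 860400/1001 frames (≈ 859.5405); B is behind A.

860400/1001 frames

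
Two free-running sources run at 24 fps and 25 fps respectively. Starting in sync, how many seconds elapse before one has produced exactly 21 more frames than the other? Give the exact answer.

The gap grows by |25 − 24| = 1 frame per second.
Time for a 21-frame gap: 21 ÷ (1) = 21 s.

21 seconds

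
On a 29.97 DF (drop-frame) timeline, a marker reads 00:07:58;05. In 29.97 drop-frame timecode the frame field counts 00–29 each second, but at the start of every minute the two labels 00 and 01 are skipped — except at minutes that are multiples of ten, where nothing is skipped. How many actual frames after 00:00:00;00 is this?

As if non-drop at 30 labels/s: (0 × 3600 + 7 × 60 + 58) × 30 + 5 = 14345.
Minute boundaries passed: 7; those not divisible by 10: 7 − 0 = 7; dropped labels = 2 × 7 = 14.
Actual frame index = 14345 − 14 = 14331.

14331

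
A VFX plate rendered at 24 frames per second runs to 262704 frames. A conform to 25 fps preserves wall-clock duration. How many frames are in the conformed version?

273650 frames

Target frames = source frames × (target rate / source rate) = 262704 × (25)/(24) = 262704 × 25/24 = 273650.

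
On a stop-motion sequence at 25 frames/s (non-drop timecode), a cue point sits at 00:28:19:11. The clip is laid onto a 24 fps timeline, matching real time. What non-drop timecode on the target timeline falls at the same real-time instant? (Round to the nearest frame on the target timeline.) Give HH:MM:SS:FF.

Source frame index: (0×3600 + 28×60 + 19) × 25 + 11 = 42486.
Real time: 42486 / (25) = 42486/25 s.
Target frame: (42486/25) × (24) = 1019664/25 ≈ 40786.560 → 40787.
At 24 labels/s: frame 40787 → 00:28:19:11.

00:28:19:11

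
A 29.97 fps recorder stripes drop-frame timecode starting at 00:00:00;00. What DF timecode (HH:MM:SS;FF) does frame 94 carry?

00:00:03;04

Each 10-minute DF block holds 10 × 60 × 30 − 9 × 2 = 17982 frames. 94 ÷ 17982 → 0 full blocks, remainder 94.
Within the partial block the first minute is 1800 frames and each further minute 1798, so 0 further minute boundaries passed. Total skipped labels = 18 × 0 + 2 × 0 = 0.
Non-drop label index = 94 + 0 = 94; at 30 labels/s that is 00:00:03:04, i.e. DF 00:00:03;04.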